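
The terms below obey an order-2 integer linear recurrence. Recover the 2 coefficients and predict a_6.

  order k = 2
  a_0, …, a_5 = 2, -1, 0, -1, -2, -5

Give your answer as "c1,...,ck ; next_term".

  a_2 = 2·-1 + 1·2 = 0
  a_3 = 2·0 + 1·-1 = -1
  a_4 = 2·-1 + 1·0 = -2
  a_5 = 2·-2 + 1·-1 = -5
  a_6 = 2·-5 + 1·-2 = -12

2,1 ; -12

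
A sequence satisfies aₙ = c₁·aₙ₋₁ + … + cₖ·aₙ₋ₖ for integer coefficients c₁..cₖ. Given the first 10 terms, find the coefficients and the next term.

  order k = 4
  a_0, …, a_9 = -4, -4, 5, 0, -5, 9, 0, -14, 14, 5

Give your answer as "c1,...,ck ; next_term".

0,-1,1,-1 ; -28

  a_4 = 0·0 + -1·5 + 1·-4 + -1·-4 = -5
  a_5 = 0·-5 + -1·0 + 1·5 + -1·-4 = 9
  a_6 = 0·9 + -1·-5 + 1·0 + -1·5 = 0
  a_7 = 0·0 + -1·9 + 1·-5 + -1·0 = -14
  a_8 = 0·-14 + -1·0 + 1·9 + -1·-5 = 14
  a_9 = 0·14 + -1·-14 + 1·0 + -1·9 = 5
  a_10 = 0·5 + -1·14 + 1·-14 + -1·0 = -28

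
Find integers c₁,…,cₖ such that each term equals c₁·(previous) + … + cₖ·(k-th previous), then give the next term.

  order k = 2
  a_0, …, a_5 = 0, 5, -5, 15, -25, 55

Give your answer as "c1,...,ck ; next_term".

-1,2 ; -105

  a_2 = -1·5 + 2·0 = -5
  a_3 = -1·-5 + 2·5 = 15
  a_4 = -1·15 + 2·-5 = -25
  a_5 = -1·-25 + 2·15 = 55
  a_6 = -1·55 + 2·-25 = -105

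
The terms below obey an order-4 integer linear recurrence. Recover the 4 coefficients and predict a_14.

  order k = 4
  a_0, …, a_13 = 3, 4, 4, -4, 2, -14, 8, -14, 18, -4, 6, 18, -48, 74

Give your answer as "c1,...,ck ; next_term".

-1,1,0,-2 ; -134

  a_4 = -1·-4 + 1·4 + 0·4 + -2·3 = 2
  a_5 = -1·2 + 1·-4 + 0·4 + -2·4 = -14
  a_6 = -1·-14 + 1·2 + 0·-4 + -2·4 = 8
  a_7 = -1·8 + 1·-14 + 0·2 + -2·-4 = -14
  a_8 = -1·-14 + 1·8 + 0·-14 + -2·2 = 18
  a_9 = -1·18 + 1·-14 + 0·8 + -2·-14 = -4
  a_10 = -1·-4 + 1·18 + 0·-14 + -2·8 = 6
  a_11 = -1·6 + 1·-4 + 0·18 + -2·-14 = 18
  a_12 = -1·18 + 1·6 + 0·-4 + -2·18 = -48
  a_13 = -1·-48 + 1·18 + 0·6 + -2·-4 = 74
  a_14 = -1·74 + 1·-48 + 0·18 + -2·6 = -134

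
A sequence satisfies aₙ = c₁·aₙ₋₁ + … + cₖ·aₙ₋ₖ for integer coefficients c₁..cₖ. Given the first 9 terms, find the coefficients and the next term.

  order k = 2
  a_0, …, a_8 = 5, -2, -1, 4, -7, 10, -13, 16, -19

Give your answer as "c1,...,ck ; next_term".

-2,-1 ; 22

  a_2 = -2·-2 + -1·5 = -1
  a_3 = -2·-1 + -1·-2 = 4
  a_4 = -2·4 + -1·-1 = -7
  a_5 = -2·-7 + -1·4 = 10
  a_6 = -2·10 + -1·-7 = -13
  a_7 = -2·-13 + -1·10 = 16
  a_8 = -2·16 + -1·-13 = -19
  a_9 = -2·-19 + -1·16 = 22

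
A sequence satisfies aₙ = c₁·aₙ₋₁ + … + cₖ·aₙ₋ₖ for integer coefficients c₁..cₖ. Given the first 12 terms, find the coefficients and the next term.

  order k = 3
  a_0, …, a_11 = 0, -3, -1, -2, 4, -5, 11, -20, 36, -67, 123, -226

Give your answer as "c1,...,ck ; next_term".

-1,1,-1 ; 416

  a_3 = -1·-1 + 1·-3 + -1·0 = -2
  a_4 = -1·-2 + 1·-1 + -1·-3 = 4
  a_5 = -1·4 + 1·-2 + -1·-1 = -5
  a_6 = -1·-5 + 1·4 + -1·-2 = 11
  a_7 = -1·11 + 1·-5 + -1·4 = -20
  a_8 = -1·-20 + 1·11 + -1·-5 = 36
  a_9 = -1·36 + 1·-20 + -1·11 = -67
  a_10 = -1·-67 + 1·36 + -1·-20 = 123
  a_11 = -1·123 + 1·-67 + -1·36 = -226
  a_12 = -1·-226 + 1·123 + -1·-67 = 416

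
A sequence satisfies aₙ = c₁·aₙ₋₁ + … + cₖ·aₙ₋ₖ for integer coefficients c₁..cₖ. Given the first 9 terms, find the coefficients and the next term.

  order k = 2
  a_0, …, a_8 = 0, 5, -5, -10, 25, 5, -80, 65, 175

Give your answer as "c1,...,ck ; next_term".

-1,-3 ; -370

  a_2 = -1·5 + -3·0 = -5
  a_3 = -1·-5 + -3·5 = -10
  a_4 = -1·-10 + -3·-5 = 25
  a_5 = -1·25 + -3·-10 = 5
  a_6 = -1·5 + -3·25 = -80
  a_7 = -1·-80 + -3·5 = 65
  a_8 = -1·65 + -3·-80 = 175
  a_9 = -1·175 + -3·65 = -370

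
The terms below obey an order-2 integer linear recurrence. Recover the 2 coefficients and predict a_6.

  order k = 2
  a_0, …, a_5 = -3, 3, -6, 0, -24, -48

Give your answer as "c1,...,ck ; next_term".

2,4 ; -192

  a_2 = 2·3 + 4·-3 = -6
  a_3 = 2·-6 + 4·3 = 0
  a_4 = 2·0 + 4·-6 = -24
  a_5 = 2·-24 + 4·0 = -48
  a_6 = 2·-48 + 4·-24 = -192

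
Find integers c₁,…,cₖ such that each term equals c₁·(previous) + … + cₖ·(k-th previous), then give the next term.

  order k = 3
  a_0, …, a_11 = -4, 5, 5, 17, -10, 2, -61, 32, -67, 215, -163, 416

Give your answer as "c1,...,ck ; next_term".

  a_3 = 0·5 + 1·5 + -3·-4 = 17
  a_4 = 0·17 + 1·5 + -3·5 = -10
  a_5 = 0·-10 + 1·17 + -3·5 = 2
  a_6 = 0·2 + 1·-10 + -3·17 = -61
  a_7 = 0·-61 + 1·2 + -3·-10 = 32
  a_8 = 0·32 + 1·-61 + -3·2 = -67
  a_9 = 0·-67 + 1·32 + -3·-61 = 215
  a_10 = 0·215 + 1·-67 + -3·32 = -163
  a_11 = 0·-163 + 1·215 + -3·-67 = 416
  a_12 = 0·416 + 1·-163 + -3·215 = -808

0,1,-3 ; -808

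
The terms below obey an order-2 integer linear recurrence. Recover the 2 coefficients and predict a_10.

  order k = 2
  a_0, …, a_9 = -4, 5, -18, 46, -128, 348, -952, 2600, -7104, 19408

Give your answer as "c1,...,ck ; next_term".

-2,2 ; -53024

  a_2 = -2·5 + 2·-4 = -18
  a_3 = -2·-18 + 2·5 = 46
  a_4 = -2·46 + 2·-18 = -128
  a_5 = -2·-128 + 2·46 = 348
  a_6 = -2·348 + 2·-128 = -952
  a_7 = -2·-952 + 2·348 = 2600
  a_8 = -2·2600 + 2·-952 = -7104
  a_9 = -2·-7104 + 2·2600 = 19408
  a_10 = -2·19408 + 2·-7104 = -53024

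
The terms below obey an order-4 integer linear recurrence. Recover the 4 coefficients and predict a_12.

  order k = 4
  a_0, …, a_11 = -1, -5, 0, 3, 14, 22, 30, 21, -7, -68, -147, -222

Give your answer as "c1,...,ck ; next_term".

  a_4 = 1·3 + 1·0 + -2·-5 + -1·-1 = 14
  a_5 = 1·14 + 1·3 + -2·0 + -1·-5 = 22
  a_6 = 1·22 + 1·14 + -2·3 + -1·0 = 30
  a_7 = 1·30 + 1·22 + -2·14 + -1·3 = 21
  a_8 = 1·21 + 1·30 + -2·22 + -1·14 = -7
  a_9 = 1·-7 + 1·21 + -2·30 + -1·22 = -68
  a_10 = 1·-68 + 1·-7 + -2·21 + -1·30 = -147
  a_11 = 1·-147 + 1·-68 + -2·-7 + -1·21 = -222
  a_12 = 1·-222 + 1·-147 + -2·-68 + -1·-7 = -226

1,1,-2,-1 ; -226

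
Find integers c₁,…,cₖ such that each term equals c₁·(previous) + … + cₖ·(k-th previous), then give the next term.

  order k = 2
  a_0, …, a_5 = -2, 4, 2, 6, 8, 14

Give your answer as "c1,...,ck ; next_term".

  a_2 = 1·4 + 1·-2 = 2
  a_3 = 1·2 + 1·4 = 6
  a_4 = 1·6 + 1·2 = 8
  a_5 = 1·8 + 1·6 = 14
  a_6 = 1·14 + 1·8 = 22

1,1 ; 22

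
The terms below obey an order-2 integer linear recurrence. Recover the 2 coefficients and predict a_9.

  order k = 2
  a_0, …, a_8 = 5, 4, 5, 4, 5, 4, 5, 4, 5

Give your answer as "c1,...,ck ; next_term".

  a_2 = 0·4 + 1·5 = 5
  a_3 = 0·5 + 1·4 = 4
  a_4 = 0·4 + 1·5 = 5
  a_5 = 0·5 + 1·4 = 4
  a_6 = 0·4 + 1·5 = 5
  a_7 = 0·5 + 1·4 = 4
  a_8 = 0·4 + 1·5 = 5
  a_9 = 0·5 + 1·4 = 4

0,1 ; 4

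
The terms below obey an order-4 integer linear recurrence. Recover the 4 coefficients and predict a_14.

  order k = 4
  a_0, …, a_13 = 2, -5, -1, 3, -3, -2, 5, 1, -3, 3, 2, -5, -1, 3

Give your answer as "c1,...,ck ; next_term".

  a_4 = 1·3 + -1·-1 + 1·-5 + -1·2 = -3
  a_5 = 1·-3 + -1·3 + 1·-1 + -1·-5 = -2
  a_6 = 1·-2 + -1·-3 + 1·3 + -1·-1 = 5
  a_7 = 1·5 + -1·-2 + 1·-3 + -1·3 = 1
  a_8 = 1·1 + -1·5 + 1·-2 + -1·-3 = -3
  a_9 = 1·-3 + -1·1 + 1·5 + -1·-2 = 3
  a_10 = 1·3 + -1·-3 + 1·1 + -1·5 = 2
  a_11 = 1·2 + -1·3 + 1·-3 + -1·1 = -5
  a_12 = 1·-5 + -1·2 + 1·3 + -1·-3 = -1
  a_13 = 1·-1 + -1·-5 + 1·2 + -1·3 = 3
  a_14 = 1·3 + -1·-1 + 1·-5 + -1·2 = -3

1,-1,1,-1 ; -3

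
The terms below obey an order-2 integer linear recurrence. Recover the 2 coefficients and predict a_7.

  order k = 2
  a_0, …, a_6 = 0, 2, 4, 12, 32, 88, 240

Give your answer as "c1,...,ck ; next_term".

  a_2 = 2·2 + 2·0 = 4
  a_3 = 2·4 + 2·2 = 12
  a_4 = 2·12 + 2·4 = 32
  a_5 = 2·32 + 2·12 = 88
  a_6 = 2·88 + 2·32 = 240
  a_7 = 2·240 + 2·88 = 656

2,2 ; 656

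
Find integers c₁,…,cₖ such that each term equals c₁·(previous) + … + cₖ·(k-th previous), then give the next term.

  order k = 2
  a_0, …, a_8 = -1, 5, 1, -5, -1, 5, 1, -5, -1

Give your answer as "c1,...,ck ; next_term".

  a_2 = 0·5 + -1·-1 = 1
  a_3 = 0·1 + -1·5 = -5
  a_4 = 0·-5 + -1·1 = -1
  a_5 = 0·-1 + -1·-5 = 5
  a_6 = 0·5 + -1·-1 = 1
  a_7 = 0·1 + -1·5 = -5
  a_8 = 0·-5 + -1·1 = -1
  a_9 = 0·-1 + -1·-5 = 5

0,-1 ; 5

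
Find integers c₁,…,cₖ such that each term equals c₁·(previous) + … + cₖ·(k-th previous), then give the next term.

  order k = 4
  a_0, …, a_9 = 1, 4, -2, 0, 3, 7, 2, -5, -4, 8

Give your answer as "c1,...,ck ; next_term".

1,-1,0,1 ; 14

  a_4 = 1·0 + -1·-2 + 0·4 + 1·1 = 3
  a_5 = 1·3 + -1·0 + 0·-2 + 1·4 = 7
  a_6 = 1·7 + -1·3 + 0·0 + 1·-2 = 2
  a_7 = 1·2 + -1·7 + 0·3 + 1·0 = -5
  a_8 = 1·-5 + -1·2 + 0·7 + 1·3 = -4
  a_9 = 1·-4 + -1·-5 + 0·2 + 1·7 = 8
  a_10 = 1·8 + -1·-4 + 0·-5 + 1·2 = 14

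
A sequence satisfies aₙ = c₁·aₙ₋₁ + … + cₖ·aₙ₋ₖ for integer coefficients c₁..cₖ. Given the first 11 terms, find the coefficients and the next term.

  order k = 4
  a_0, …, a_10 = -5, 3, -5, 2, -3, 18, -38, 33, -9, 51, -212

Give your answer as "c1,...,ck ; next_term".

-2,-3,-3,1 ; 331

  a_4 = -2·2 + -3·-5 + -3·3 + 1·-5 = -3
  a_5 = -2·-3 + -3·2 + -3·-5 + 1·3 = 18
  a_6 = -2·18 + -3·-3 + -3·2 + 1·-5 = -38
  a_7 = -2·-38 + -3·18 + -3·-3 + 1·2 = 33
  a_8 = -2·33 + -3·-38 + -3·18 + 1·-3 = -9
  a_9 = -2·-9 + -3·33 + -3·-38 + 1·18 = 51
  a_10 = -2·51 + -3·-9 + -3·33 + 1·-38 = -212
  a_11 = -2·-212 + -3·51 + -3·-9 + 1·33 = 331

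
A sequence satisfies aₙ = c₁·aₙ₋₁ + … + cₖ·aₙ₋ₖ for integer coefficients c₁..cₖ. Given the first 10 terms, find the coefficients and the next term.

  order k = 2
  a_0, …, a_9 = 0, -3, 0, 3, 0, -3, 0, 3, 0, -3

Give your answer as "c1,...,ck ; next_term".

  a_2 = 0·-3 + -1·0 = 0
  a_3 = 0·0 + -1·-3 = 3
  a_4 = 0·3 + -1·0 = 0
  a_5 = 0·0 + -1·3 = -3
  a_6 = 0·-3 + -1·0 = 0
  a_7 = 0·0 + -1·-3 = 3
  a_8 = 0·3 + -1·0 = 0
  a_9 = 0·0 + -1·3 = -3
  a_10 = 0·-3 + -1·0 = 0

0,-1 ; 0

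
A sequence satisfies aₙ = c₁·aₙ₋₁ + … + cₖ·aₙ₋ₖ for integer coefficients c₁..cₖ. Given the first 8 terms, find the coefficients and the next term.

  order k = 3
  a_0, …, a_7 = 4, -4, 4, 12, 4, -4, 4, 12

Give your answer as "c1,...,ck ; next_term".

  a_3 = 1·4 + -1·-4 + 1·4 = 12
  a_4 = 1·12 + -1·4 + 1·-4 = 4
  a_5 = 1·4 + -1·12 + 1·4 = -4
  a_6 = 1·-4 + -1·4 + 1·12 = 4
  a_7 = 1·4 + -1·-4 + 1·4 = 12
  a_8 = 1·12 + -1·4 + 1·-4 = 4

1,-1,1 ; 4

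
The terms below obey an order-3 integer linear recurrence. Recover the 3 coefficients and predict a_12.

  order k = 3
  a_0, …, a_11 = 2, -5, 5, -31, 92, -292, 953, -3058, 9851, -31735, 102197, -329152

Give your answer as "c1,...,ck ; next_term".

-2,3,-3 ; 1060100

  a_3 = -2·5 + 3·-5 + -3·2 = -31
  a_4 = -2·-31 + 3·5 + -3·-5 = 92
  a_5 = -2·92 + 3·-31 + -3·5 = -292
  a_6 = -2·-292 + 3·92 + -3·-31 = 953
  a_7 = -2·953 + 3·-292 + -3·92 = -3058
  a_8 = -2·-3058 + 3·953 + -3·-292 = 9851
  a_9 = -2·9851 + 3·-3058 + -3·953 = -31735
  a_10 = -2·-31735 + 3·9851 + -3·-3058 = 102197
  a_11 = -2·102197 + 3·-31735 + -3·9851 = -329152
  a_12 = -2·-329152 + 3·102197 + -3·-31735 = 1060100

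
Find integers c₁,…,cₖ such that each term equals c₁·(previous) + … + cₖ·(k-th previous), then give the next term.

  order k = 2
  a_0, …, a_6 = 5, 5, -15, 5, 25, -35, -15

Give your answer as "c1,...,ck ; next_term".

-1,-2 ; 85

  a_2 = -1·5 + -2·5 = -15
  a_3 = -1·-15 + -2·5 = 5
  a_4 = -1·5 + -2·-15 = 25
  a_5 = -1·25 + -2·5 = -35
  a_6 = -1·-35 + -2·25 = -15
  a_7 = -1·-15 + -2·-35 = 85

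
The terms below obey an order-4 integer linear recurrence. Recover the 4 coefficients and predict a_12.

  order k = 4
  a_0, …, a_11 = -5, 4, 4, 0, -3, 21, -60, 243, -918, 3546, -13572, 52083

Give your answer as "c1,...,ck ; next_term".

-3,3,0,3 ; -199719

  a_4 = -3·0 + 3·4 + 0·4 + 3·-5 = -3
  a_5 = -3·-3 + 3·0 + 0·4 + 3·4 = 21
  a_6 = -3·21 + 3·-3 + 0·0 + 3·4 = -60
  a_7 = -3·-60 + 3·21 + 0·-3 + 3·0 = 243
  a_8 = -3·243 + 3·-60 + 0·21 + 3·-3 = -918
  a_9 = -3·-918 + 3·243 + 0·-60 + 3·21 = 3546
  a_10 = -3·3546 + 3·-918 + 0·243 + 3·-60 = -13572
  a_11 = -3·-13572 + 3·3546 + 0·-918 + 3·243 = 52083
  a_12 = -3·52083 + 3·-13572 + 0·3546 + 3·-918 = -199719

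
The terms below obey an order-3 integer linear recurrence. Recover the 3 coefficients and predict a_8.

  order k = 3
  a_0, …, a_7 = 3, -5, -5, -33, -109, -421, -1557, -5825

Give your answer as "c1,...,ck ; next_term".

  a_3 = 3·-5 + 3·-5 + -1·3 = -33
  a_4 = 3·-33 + 3·-5 + -1·-5 = -109
  a_5 = 3·-109 + 3·-33 + -1·-5 = -421
  a_6 = 3·-421 + 3·-109 + -1·-33 = -1557
  a_7 = 3·-1557 + 3·-421 + -1·-109 = -5825
  a_8 = 3·-5825 + 3·-1557 + -1·-421 = -21725

3,3,-1 ; -21725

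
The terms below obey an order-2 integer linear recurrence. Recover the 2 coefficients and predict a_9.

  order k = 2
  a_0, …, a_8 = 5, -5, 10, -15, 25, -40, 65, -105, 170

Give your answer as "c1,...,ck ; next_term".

-1,1 ; -275

  a_2 = -1·-5 + 1·5 = 10
  a_3 = -1·10 + 1·-5 = -15
  a_4 = -1·-15 + 1·10 = 25
  a_5 = -1·25 + 1·-15 = -40
  a_6 = -1·-40 + 1·25 = 65
  a_7 = -1·65 + 1·-40 = -105
  a_8 = -1·-105 + 1·65 = 170
  a_9 = -1·170 + 1·-105 = -275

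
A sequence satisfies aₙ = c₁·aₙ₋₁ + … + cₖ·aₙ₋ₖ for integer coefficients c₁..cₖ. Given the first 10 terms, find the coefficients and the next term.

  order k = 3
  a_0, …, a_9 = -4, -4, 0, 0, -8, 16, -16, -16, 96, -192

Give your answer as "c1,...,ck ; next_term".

  a_3 = -2·0 + -2·-4 + 2·-4 = 0
  a_4 = -2·0 + -2·0 + 2·-4 = -8
  a_5 = -2·-8 + -2·0 + 2·0 = 16
  a_6 = -2·16 + -2·-8 + 2·0 = -16
  a_7 = -2·-16 + -2·16 + 2·-8 = -16
  a_8 = -2·-16 + -2·-16 + 2·16 = 96
  a_9 = -2·96 + -2·-16 + 2·-16 = -192
  a_10 = -2·-192 + -2·96 + 2·-16 = 160

-2,-2,2 ; 160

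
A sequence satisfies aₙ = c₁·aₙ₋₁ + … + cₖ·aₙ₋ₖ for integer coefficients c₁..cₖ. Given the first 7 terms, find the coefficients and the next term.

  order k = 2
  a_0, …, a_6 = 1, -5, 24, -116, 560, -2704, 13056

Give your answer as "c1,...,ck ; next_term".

  a_2 = -4·-5 + 4·1 = 24
  a_3 = -4·24 + 4·-5 = -116
  a_4 = -4·-116 + 4·24 = 560
  a_5 = -4·560 + 4·-116 = -2704
  a_6 = -4·-2704 + 4·560 = 13056
  a_7 = -4·13056 + 4·-2704 = -63040

-4,4 ; -63040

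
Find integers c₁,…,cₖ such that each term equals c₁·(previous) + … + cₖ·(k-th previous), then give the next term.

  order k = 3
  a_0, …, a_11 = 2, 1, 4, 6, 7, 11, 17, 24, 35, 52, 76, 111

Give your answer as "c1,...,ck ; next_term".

1,0,1 ; 163

  a_3 = 1·4 + 0·1 + 1·2 = 6
  a_4 = 1·6 + 0·4 + 1·1 = 7
  a_5 = 1·7 + 0·6 + 1·4 = 11
  a_6 = 1·11 + 0·7 + 1·6 = 17
  a_7 = 1·17 + 0·11 + 1·7 = 24
  a_8 = 1·24 + 0·17 + 1·11 = 35
  a_9 = 1·35 + 0·24 + 1·17 = 52
  a_10 = 1·52 + 0·35 + 1·24 = 76
  a_11 = 1·76 + 0·52 + 1·35 = 111
  a_12 = 1·111 + 0·76 + 1·52 = 163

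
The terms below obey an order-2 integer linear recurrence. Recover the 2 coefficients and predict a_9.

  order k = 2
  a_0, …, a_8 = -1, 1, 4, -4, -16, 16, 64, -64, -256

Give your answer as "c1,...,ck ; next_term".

0,-4 ; 256

  a_2 = 0·1 + -4·-1 = 4
  a_3 = 0·4 + -4·1 = -4
  a_4 = 0·-4 + -4·4 = -16
  a_5 = 0·-16 + -4·-4 = 16
  a_6 = 0·16 + -4·-16 = 64
  a_7 = 0·64 + -4·16 = -64
  a_8 = 0·-64 + -4·64 = -256
  a_9 = 0·-256 + -4·-64 = 256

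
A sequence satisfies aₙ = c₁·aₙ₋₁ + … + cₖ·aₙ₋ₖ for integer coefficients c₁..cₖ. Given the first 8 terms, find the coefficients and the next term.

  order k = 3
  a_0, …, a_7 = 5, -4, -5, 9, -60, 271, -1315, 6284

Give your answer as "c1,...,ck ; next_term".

  a_3 = -4·-5 + 4·-4 + 1·5 = 9
  a_4 = -4·9 + 4·-5 + 1·-4 = -60
  a_5 = -4·-60 + 4·9 + 1·-5 = 271
  a_6 = -4·271 + 4·-60 + 1·9 = -1315
  a_7 = -4·-1315 + 4·271 + 1·-60 = 6284
  a_8 = -4·6284 + 4·-1315 + 1·271 = -30125

-4,4,1 ; -30125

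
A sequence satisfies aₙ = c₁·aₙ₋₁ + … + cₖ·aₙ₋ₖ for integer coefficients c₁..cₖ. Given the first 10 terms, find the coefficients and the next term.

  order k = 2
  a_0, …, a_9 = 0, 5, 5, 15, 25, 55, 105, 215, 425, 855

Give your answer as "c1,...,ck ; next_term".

1,2 ; 1705

  a_2 = 1·5 + 2·0 = 5
  a_3 = 1·5 + 2·5 = 15
  a_4 = 1·15 + 2·5 = 25
  a_5 = 1·25 + 2·15 = 55
  a_6 = 1·55 + 2·25 = 105
  a_7 = 1·105 + 2·55 = 215
  a_8 = 1·215 + 2·105 = 425
  a_9 = 1·425 + 2·215 = 855
  a_10 = 1·855 + 2·425 = 1705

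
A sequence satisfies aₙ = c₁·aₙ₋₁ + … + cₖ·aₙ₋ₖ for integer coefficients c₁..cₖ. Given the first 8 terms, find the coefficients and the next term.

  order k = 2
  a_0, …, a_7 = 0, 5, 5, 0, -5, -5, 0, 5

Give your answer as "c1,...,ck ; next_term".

1,-1 ; 5

  a_2 = 1·5 + -1·0 = 5
  a_3 = 1·5 + -1·5 = 0
  a_4 = 1·0 + -1·5 = -5
  a_5 = 1·-5 + -1·0 = -5
  a_6 = 1·-5 + -1·-5 = 0
  a_7 = 1·0 + -1·-5 = 5
  a_8 = 1·5 + -1·0 = 5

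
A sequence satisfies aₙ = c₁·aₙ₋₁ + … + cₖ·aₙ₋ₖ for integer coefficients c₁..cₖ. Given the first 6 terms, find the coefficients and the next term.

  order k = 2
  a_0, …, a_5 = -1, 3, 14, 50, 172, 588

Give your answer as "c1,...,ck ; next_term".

4,-2 ; 2008

  a_2 = 4·3 + -2·-1 = 14
  a_3 = 4·14 + -2·3 = 50
  a_4 = 4·50 + -2·14 = 172
  a_5 = 4·172 + -2·50 = 588
  a_6 = 4·588 + -2·172 = 2008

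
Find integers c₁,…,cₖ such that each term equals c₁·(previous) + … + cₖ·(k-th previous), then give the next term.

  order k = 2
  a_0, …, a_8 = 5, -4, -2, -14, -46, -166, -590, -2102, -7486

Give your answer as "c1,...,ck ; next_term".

  a_2 = 3·-4 + 2·5 = -2
  a_3 = 3·-2 + 2·-4 = -14
  a_4 = 3·-14 + 2·-2 = -46
  a_5 = 3·-46 + 2·-14 = -166
  a_6 = 3·-166 + 2·-46 = -590
  a_7 = 3·-590 + 2·-166 = -2102
  a_8 = 3·-2102 + 2·-590 = -7486
  a_9 = 3·-7486 + 2·-2102 = -26662

3,2 ; -26662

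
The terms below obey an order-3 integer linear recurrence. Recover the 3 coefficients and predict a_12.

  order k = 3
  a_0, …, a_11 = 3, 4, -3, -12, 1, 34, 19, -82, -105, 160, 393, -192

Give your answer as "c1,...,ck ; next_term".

  a_3 = 1·-3 + -3·4 + 1·3 = -12
  a_4 = 1·-12 + -3·-3 + 1·4 = 1
  a_5 = 1·1 + -3·-12 + 1·-3 = 34
  a_6 = 1·34 + -3·1 + 1·-12 = 19
  a_7 = 1·19 + -3·34 + 1·1 = -82
  a_8 = 1·-82 + -3·19 + 1·34 = -105
  a_9 = 1·-105 + -3·-82 + 1·19 = 160
  a_10 = 1·160 + -3·-105 + 1·-82 = 393
  a_11 = 1·393 + -3·160 + 1·-105 = -192
  a_12 = 1·-192 + -3·393 + 1·160 = -1211

1,-3,1 ; -1211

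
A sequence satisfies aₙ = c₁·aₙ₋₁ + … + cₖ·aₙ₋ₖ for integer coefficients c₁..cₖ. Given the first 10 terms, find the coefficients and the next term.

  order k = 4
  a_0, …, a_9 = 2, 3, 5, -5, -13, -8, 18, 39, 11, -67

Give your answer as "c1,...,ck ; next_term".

  a_4 = 0·-5 + -1·5 + -2·3 + -1·2 = -13
  a_5 = 0·-13 + -1·-5 + -2·5 + -1·3 = -8
  a_6 = 0·-8 + -1·-13 + -2·-5 + -1·5 = 18
  a_7 = 0·18 + -1·-8 + -2·-13 + -1·-5 = 39
  a_8 = 0·39 + -1·18 + -2·-8 + -1·-13 = 11
  a_9 = 0·11 + -1·39 + -2·18 + -1·-8 = -67
  a_10 = 0·-67 + -1·11 + -2·39 + -1·18 = -107

0,-1,-2,-1 ; -107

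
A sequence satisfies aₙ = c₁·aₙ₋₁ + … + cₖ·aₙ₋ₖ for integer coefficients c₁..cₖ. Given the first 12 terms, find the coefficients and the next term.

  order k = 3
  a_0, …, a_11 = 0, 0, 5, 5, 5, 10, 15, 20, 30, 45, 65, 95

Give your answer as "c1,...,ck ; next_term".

  a_3 = 1·5 + 0·0 + 1·0 = 5
  a_4 = 1·5 + 0·5 + 1·0 = 5
  a_5 = 1·5 + 0·5 + 1·5 = 10
  a_6 = 1·10 + 0·5 + 1·5 = 15
  a_7 = 1·15 + 0·10 + 1·5 = 20
  a_8 = 1·20 + 0·15 + 1·10 = 30
  a_9 = 1·30 + 0·20 + 1·15 = 45
  a_10 = 1·45 + 0·30 + 1·20 = 65
  a_11 = 1·65 + 0·45 + 1·30 = 95
  a_12 = 1·95 + 0·65 + 1·45 = 140

1,0,1 ; 140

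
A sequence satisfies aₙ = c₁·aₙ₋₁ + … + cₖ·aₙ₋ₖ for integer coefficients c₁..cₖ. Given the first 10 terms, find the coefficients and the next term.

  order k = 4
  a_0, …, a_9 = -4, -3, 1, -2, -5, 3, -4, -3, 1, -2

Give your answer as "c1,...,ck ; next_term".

-1,0,1,1 ; -5

  a_4 = -1·-2 + 0·1 + 1·-3 + 1·-4 = -5
  a_5 = -1·-5 + 0·-2 + 1·1 + 1·-3 = 3
  a_6 = -1·3 + 0·-5 + 1·-2 + 1·1 = -4
  a_7 = -1·-4 + 0·3 + 1·-5 + 1·-2 = -3
  a_8 = -1·-3 + 0·-4 + 1·3 + 1·-5 = 1
  a_9 = -1·1 + 0·-3 + 1·-4 + 1·3 = -2
  a_10 = -1·-2 + 0·1 + 1·-3 + 1·-4 = -5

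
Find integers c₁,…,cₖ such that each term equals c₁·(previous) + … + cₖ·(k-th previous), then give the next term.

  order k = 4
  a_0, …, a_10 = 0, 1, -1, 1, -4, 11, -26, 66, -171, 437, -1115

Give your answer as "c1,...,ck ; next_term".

  a_4 = -3·1 + -2·-1 + -3·1 + -2·0 = -4
  a_5 = -3·-4 + -2·1 + -3·-1 + -2·1 = 11
  a_6 = -3·11 + -2·-4 + -3·1 + -2·-1 = -26
  a_7 = -3·-26 + -2·11 + -3·-4 + -2·1 = 66
  a_8 = -3·66 + -2·-26 + -3·11 + -2·-4 = -171
  a_9 = -3·-171 + -2·66 + -3·-26 + -2·11 = 437
  a_10 = -3·437 + -2·-171 + -3·66 + -2·-26 = -1115
  a_11 = -3·-1115 + -2·437 + -3·-171 + -2·66 = 2852

-3,-2,-3,-2 ; 2852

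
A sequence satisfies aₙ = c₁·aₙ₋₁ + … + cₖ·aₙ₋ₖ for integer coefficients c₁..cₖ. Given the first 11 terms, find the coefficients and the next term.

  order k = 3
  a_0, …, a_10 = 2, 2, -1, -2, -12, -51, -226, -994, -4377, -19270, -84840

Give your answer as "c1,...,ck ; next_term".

  a_3 = 4·-1 + 2·2 + -1·2 = -2
  a_4 = 4·-2 + 2·-1 + -1·2 = -12
  a_5 = 4·-12 + 2·-2 + -1·-1 = -51
  a_6 = 4·-51 + 2·-12 + -1·-2 = -226
  a_7 = 4·-226 + 2·-51 + -1·-12 = -994
  a_8 = 4·-994 + 2·-226 + -1·-51 = -4377
  a_9 = 4·-4377 + 2·-994 + -1·-226 = -19270
  a_10 = 4·-19270 + 2·-4377 + -1·-994 = -84840
  a_11 = 4·-84840 + 2·-19270 + -1·-4377 = -373523

4,2,-1 ; -373523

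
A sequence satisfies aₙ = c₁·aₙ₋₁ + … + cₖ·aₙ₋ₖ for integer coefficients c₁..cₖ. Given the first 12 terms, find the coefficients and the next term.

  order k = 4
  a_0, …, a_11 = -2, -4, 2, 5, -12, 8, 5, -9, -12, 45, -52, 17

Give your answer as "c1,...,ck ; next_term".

-2,-2,-1,1 ; 13

  a_4 = -2·5 + -2·2 + -1·-4 + 1·-2 = -12
  a_5 = -2·-12 + -2·5 + -1·2 + 1·-4 = 8
  a_6 = -2·8 + -2·-12 + -1·5 + 1·2 = 5
  a_7 = -2·5 + -2·8 + -1·-12 + 1·5 = -9
  a_8 = -2·-9 + -2·5 + -1·8 + 1·-12 = -12
  a_9 = -2·-12 + -2·-9 + -1·5 + 1·8 = 45
  a_10 = -2·45 + -2·-12 + -1·-9 + 1·5 = -52
  a_11 = -2·-52 + -2·45 + -1·-12 + 1·-9 = 17
  a_12 = -2·17 + -2·-52 + -1·45 + 1·-12 = 13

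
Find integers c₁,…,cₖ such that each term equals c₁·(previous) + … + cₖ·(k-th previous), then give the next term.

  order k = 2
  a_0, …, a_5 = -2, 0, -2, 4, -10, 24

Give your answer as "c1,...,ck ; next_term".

-2,1 ; -58

  a_2 = -2·0 + 1·-2 = -2
  a_3 = -2·-2 + 1·0 = 4
  a_4 = -2·4 + 1·-2 = -10
  a_5 = -2·-10 + 1·4 = 24
  a_6 = -2·24 + 1·-10 = -58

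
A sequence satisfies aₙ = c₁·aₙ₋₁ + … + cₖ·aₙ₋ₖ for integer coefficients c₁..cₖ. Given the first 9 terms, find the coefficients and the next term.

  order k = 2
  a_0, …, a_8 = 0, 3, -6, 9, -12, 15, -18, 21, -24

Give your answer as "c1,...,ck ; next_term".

-2,-1 ; 27

  a_2 = -2·3 + -1·0 = -6
  a_3 = -2·-6 + -1·3 = 9
  a_4 = -2·9 + -1·-6 = -12
  a_5 = -2·-12 + -1·9 = 15
  a_6 = -2·15 + -1·-12 = -18
  a_7 = -2·-18 + -1·15 = 21
  a_8 = -2·21 + -1·-18 = -24
  a_9 = -2·-24 + -1·21 = 27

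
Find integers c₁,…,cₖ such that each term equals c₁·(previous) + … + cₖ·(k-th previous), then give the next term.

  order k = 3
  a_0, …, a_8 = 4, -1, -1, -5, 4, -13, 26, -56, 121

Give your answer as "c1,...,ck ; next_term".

  a_3 = -1·-1 + 2·-1 + -1·4 = -5
  a_4 = -1·-5 + 2·-1 + -1·-1 = 4
  a_5 = -1·4 + 2·-5 + -1·-1 = -13
  a_6 = -1·-13 + 2·4 + -1·-5 = 26
  a_7 = -1·26 + 2·-13 + -1·4 = -56
  a_8 = -1·-56 + 2·26 + -1·-13 = 121
  a_9 = -1·121 + 2·-56 + -1·26 = -259

-1,2,-1 ; -259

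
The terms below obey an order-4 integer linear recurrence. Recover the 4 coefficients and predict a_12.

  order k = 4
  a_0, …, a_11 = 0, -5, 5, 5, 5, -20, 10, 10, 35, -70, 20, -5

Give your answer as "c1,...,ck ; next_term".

  a_4 = 0·5 + 0·5 + -1·-5 + 3·0 = 5
  a_5 = 0·5 + 0·5 + -1·5 + 3·-5 = -20
  a_6 = 0·-20 + 0·5 + -1·5 + 3·5 = 10
  a_7 = 0·10 + 0·-20 + -1·5 + 3·5 = 10
  a_8 = 0·10 + 0·10 + -1·-20 + 3·5 = 35
  a_9 = 0·35 + 0·10 + -1·10 + 3·-20 = -70
  a_10 = 0·-70 + 0·35 + -1·10 + 3·10 = 20
  a_11 = 0·20 + 0·-70 + -1·35 + 3·10 = -5
  a_12 = 0·-5 + 0·20 + -1·-70 + 3·35 = 175

0,0,-1,3 ; 175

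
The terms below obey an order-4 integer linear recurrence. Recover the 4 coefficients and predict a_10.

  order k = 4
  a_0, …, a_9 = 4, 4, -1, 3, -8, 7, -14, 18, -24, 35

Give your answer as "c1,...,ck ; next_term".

-1,1,0,-1 ; -45

  a_4 = -1·3 + 1·-1 + 0·4 + -1·4 = -8
  a_5 = -1·-8 + 1·3 + 0·-1 + -1·4 = 7
  a_6 = -1·7 + 1·-8 + 0·3 + -1·-1 = -14
  a_7 = -1·-14 + 1·7 + 0·-8 + -1·3 = 18
  a_8 = -1·18 + 1·-14 + 0·7 + -1·-8 = -24
  a_9 = -1·-24 + 1·18 + 0·-14 + -1·7 = 35
  a_10 = -1·35 + 1·-24 + 0·18 + -1·-14 = -45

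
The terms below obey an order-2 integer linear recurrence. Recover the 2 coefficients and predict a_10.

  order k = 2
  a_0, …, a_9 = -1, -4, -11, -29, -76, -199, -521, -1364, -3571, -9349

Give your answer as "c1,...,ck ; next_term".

3,-1 ; -24476

  a_2 = 3·-4 + -1·-1 = -11
  a_3 = 3·-11 + -1·-4 = -29
  a_4 = 3·-29 + -1·-11 = -76
  a_5 = 3·-76 + -1·-29 = -199
  a_6 = 3·-199 + -1·-76 = -521
  a_7 = 3·-521 + -1·-199 = -1364
  a_8 = 3·-1364 + -1·-521 = -3571
  a_9 = 3·-3571 + -1·-1364 = -9349
  a_10 = 3·-9349 + -1·-3571 = -24476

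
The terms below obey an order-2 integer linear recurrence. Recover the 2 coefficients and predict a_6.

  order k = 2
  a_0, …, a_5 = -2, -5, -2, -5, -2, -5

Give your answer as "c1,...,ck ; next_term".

  a_2 = 0·-5 + 1·-2 = -2
  a_3 = 0·-2 + 1·-5 = -5
  a_4 = 0·-5 + 1·-2 = -2
  a_5 = 0·-2 + 1·-5 = -5
  a_6 = 0·-5 + 1·-2 = -2

0,1 ; -2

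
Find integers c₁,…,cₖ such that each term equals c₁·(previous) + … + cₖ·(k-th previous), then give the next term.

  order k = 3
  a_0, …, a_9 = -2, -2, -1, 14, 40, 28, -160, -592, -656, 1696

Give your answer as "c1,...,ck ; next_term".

2,-4,-4 ; 8384

  a_3 = 2·-1 + -4·-2 + -4·-2 = 14
  a_4 = 2·14 + -4·-1 + -4·-2 = 40
  a_5 = 2·40 + -4·14 + -4·-1 = 28
  a_6 = 2·28 + -4·40 + -4·14 = -160
  a_7 = 2·-160 + -4·28 + -4·40 = -592
  a_8 = 2·-592 + -4·-160 + -4·28 = -656
  a_9 = 2·-656 + -4·-592 + -4·-160 = 1696
  a_10 = 2·1696 + -4·-656 + -4·-592 = 8384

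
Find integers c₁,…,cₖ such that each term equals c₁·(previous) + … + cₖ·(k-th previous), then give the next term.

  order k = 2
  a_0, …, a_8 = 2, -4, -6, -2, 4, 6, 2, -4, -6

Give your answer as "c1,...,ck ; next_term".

  a_2 = 1·-4 + -1·2 = -6
  a_3 = 1·-6 + -1·-4 = -2
  a_4 = 1·-2 + -1·-6 = 4
  a_5 = 1·4 + -1·-2 = 6
  a_6 = 1·6 + -1·4 = 2
  a_7 = 1·2 + -1·6 = -4
  a_8 = 1·-4 + -1·2 = -6
  a_9 = 1·-6 + -1·-4 = -2

1,-1 ; -2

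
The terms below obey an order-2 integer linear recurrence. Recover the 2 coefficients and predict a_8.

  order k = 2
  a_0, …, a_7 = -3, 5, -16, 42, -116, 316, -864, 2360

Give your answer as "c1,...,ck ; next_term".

  a_2 = -2·5 + 2·-3 = -16
  a_3 = -2·-16 + 2·5 = 42
  a_4 = -2·42 + 2·-16 = -116
  a_5 = -2·-116 + 2·42 = 316
  a_6 = -2·316 + 2·-116 = -864
  a_7 = -2·-864 + 2·316 = 2360
  a_8 = -2·2360 + 2·-864 = -6448

-2,2 ; -6448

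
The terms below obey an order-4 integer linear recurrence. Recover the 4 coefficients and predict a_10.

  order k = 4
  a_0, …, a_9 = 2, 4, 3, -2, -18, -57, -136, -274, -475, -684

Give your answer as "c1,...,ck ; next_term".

3,-2,-1,-1 ; -692

  a_4 = 3·-2 + -2·3 + -1·4 + -1·2 = -18
  a_5 = 3·-18 + -2·-2 + -1·3 + -1·4 = -57
  a_6 = 3·-57 + -2·-18 + -1·-2 + -1·3 = -136
  a_7 = 3·-136 + -2·-57 + -1·-18 + -1·-2 = -274
  a_8 = 3·-274 + -2·-136 + -1·-57 + -1·-18 = -475
  a_9 = 3·-475 + -2·-274 + -1·-136 + -1·-57 = -684
  a_10 = 3·-684 + -2·-475 + -1·-274 + -1·-136 = -692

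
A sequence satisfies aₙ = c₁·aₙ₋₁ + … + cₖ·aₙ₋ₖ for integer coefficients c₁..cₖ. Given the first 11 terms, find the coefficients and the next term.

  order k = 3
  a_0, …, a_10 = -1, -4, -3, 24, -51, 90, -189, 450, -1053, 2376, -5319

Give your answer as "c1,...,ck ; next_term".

-3,-3,-3 ; 11988

  a_3 = -3·-3 + -3·-4 + -3·-1 = 24
  a_4 = -3·24 + -3·-3 + -3·-4 = -51
  a_5 = -3·-51 + -3·24 + -3·-3 = 90
  a_6 = -3·90 + -3·-51 + -3·24 = -189
  a_7 = -3·-189 + -3·90 + -3·-51 = 450
  a_8 = -3·450 + -3·-189 + -3·90 = -1053
  a_9 = -3·-1053 + -3·450 + -3·-189 = 2376
  a_10 = -3·2376 + -3·-1053 + -3·450 = -5319
  a_11 = -3·-5319 + -3·2376 + -3·-1053 = 11988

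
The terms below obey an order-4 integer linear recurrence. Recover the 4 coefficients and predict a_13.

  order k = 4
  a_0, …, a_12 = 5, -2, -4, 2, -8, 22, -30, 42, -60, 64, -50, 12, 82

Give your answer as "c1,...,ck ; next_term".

-2,-1,-1,-2 ; -254

  a_4 = -2·2 + -1·-4 + -1·-2 + -2·5 = -8
  a_5 = -2·-8 + -1·2 + -1·-4 + -2·-2 = 22
  a_6 = -2·22 + -1·-8 + -1·2 + -2·-4 = -30
  a_7 = -2·-30 + -1·22 + -1·-8 + -2·2 = 42
  a_8 = -2·42 + -1·-30 + -1·22 + -2·-8 = -60
  a_9 = -2·-60 + -1·42 + -1·-30 + -2·22 = 64
  a_10 = -2·64 + -1·-60 + -1·42 + -2·-30 = -50
  a_11 = -2·-50 + -1·64 + -1·-60 + -2·42 = 12
  a_12 = -2·12 + -1·-50 + -1·64 + -2·-60 = 82
  a_13 = -2·82 + -1·12 + -1·-50 + -2·64 = -254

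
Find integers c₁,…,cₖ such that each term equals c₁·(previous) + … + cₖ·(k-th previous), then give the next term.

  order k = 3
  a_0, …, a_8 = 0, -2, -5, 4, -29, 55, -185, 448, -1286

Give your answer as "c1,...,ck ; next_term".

  a_3 = -2·-5 + 3·-2 + 3·0 = 4
  a_4 = -2·4 + 3·-5 + 3·-2 = -29
  a_5 = -2·-29 + 3·4 + 3·-5 = 55
  a_6 = -2·55 + 3·-29 + 3·4 = -185
  a_7 = -2·-185 + 3·55 + 3·-29 = 448
  a_8 = -2·448 + 3·-185 + 3·55 = -1286
  a_9 = -2·-1286 + 3·448 + 3·-185 = 3361

-2,3,3 ; 3361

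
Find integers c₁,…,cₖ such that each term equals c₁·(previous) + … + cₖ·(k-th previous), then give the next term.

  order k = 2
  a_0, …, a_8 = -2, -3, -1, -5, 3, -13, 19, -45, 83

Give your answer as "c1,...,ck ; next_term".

-1,2 ; -173

  a_2 = -1·-3 + 2·-2 = -1
  a_3 = -1·-1 + 2·-3 = -5
  a_4 = -1·-5 + 2·-1 = 3
  a_5 = -1·3 + 2·-5 = -13
  a_6 = -1·-13 + 2·3 = 19
  a_7 = -1·19 + 2·-13 = -45
  a_8 = -1·-45 + 2·19 = 83
  a_9 = -1·83 + 2·-45 = -173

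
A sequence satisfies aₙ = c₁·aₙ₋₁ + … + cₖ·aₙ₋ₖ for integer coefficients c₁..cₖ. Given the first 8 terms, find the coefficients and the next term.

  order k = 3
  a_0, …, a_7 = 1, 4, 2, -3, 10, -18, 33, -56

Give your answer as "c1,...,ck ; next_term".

  a_3 = -2·2 + 0·4 + 1·1 = -3
  a_4 = -2·-3 + 0·2 + 1·4 = 10
  a_5 = -2·10 + 0·-3 + 1·2 = -18
  a_6 = -2·-18 + 0·10 + 1·-3 = 33
  a_7 = -2·33 + 0·-18 + 1·10 = -56
  a_8 = -2·-56 + 0·33 + 1·-18 = 94

-2,0,1 ; 94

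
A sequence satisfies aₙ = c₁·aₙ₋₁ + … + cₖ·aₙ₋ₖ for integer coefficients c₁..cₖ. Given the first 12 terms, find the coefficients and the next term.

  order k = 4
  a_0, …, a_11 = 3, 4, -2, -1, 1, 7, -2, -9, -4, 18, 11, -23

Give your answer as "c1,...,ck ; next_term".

0,-1,-1,1 ; -33

  a_4 = 0·-1 + -1·-2 + -1·4 + 1·3 = 1
  a_5 = 0·1 + -1·-1 + -1·-2 + 1·4 = 7
  a_6 = 0·7 + -1·1 + -1·-1 + 1·-2 = -2
  a_7 = 0·-2 + -1·7 + -1·1 + 1·-1 = -9
  a_8 = 0·-9 + -1·-2 + -1·7 + 1·1 = -4
  a_9 = 0·-4 + -1·-9 + -1·-2 + 1·7 = 18
  a_10 = 0·18 + -1·-4 + -1·-9 + 1·-2 = 11
  a_11 = 0·11 + -1·18 + -1·-4 + 1·-9 = -23
  a_12 = 0·-23 + -1·11 + -1·18 + 1·-4 = -33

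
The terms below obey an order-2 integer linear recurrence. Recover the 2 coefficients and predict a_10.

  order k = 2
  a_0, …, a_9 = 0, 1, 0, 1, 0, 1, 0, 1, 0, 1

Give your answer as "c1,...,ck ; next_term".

0,1 ; 0

  a_2 = 0·1 + 1·0 = 0
  a_3 = 0·0 + 1·1 = 1
  a_4 = 0·1 + 1·0 = 0
  a_5 = 0·0 + 1·1 = 1
  a_6 = 0·1 + 1·0 = 0
  a_7 = 0·0 + 1·1 = 1
  a_8 = 0·1 + 1·0 = 0
  a_9 = 0·0 + 1·1 = 1
  a_10 = 0·1 + 1·0 = 0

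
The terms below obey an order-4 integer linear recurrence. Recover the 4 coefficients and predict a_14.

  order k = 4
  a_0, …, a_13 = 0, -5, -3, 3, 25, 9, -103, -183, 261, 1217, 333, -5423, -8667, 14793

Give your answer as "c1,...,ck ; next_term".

  a_4 = 1·3 + -4·-3 + -2·-5 + 2·0 = 25
  a_5 = 1·25 + -4·3 + -2·-3 + 2·-5 = 9
  a_6 = 1·9 + -4·25 + -2·3 + 2·-3 = -103
  a_7 = 1·-103 + -4·9 + -2·25 + 2·3 = -183
  a_8 = 1·-183 + -4·-103 + -2·9 + 2·25 = 261
  a_9 = 1·261 + -4·-183 + -2·-103 + 2·9 = 1217
  a_10 = 1·1217 + -4·261 + -2·-183 + 2·-103 = 333
  a_11 = 1·333 + -4·1217 + -2·261 + 2·-183 = -5423
  a_12 = 1·-5423 + -4·333 + -2·1217 + 2·261 = -8667
  a_13 = 1·-8667 + -4·-5423 + -2·333 + 2·1217 = 14793
  a_14 = 1·14793 + -4·-8667 + -2·-5423 + 2·333 = 60973

1,-4,-2,2 ; 60973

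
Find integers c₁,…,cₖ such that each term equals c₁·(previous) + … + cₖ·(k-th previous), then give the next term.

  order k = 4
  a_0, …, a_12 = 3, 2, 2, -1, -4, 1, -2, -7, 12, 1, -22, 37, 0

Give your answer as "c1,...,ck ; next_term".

  a_4 = 0·-1 + -1·2 + 2·2 + -2·3 = -4
  a_5 = 0·-4 + -1·-1 + 2·2 + -2·2 = 1
  a_6 = 0·1 + -1·-4 + 2·-1 + -2·2 = -2
  a_7 = 0·-2 + -1·1 + 2·-4 + -2·-1 = -7
  a_8 = 0·-7 + -1·-2 + 2·1 + -2·-4 = 12
  a_9 = 0·12 + -1·-7 + 2·-2 + -2·1 = 1
  a_10 = 0·1 + -1·12 + 2·-7 + -2·-2 = -22
  a_11 = 0·-22 + -1·1 + 2·12 + -2·-7 = 37
  a_12 = 0·37 + -1·-22 + 2·1 + -2·12 = 0
  a_13 = 0·0 + -1·37 + 2·-22 + -2·1 = -83

0,-1,2,-2 ; -83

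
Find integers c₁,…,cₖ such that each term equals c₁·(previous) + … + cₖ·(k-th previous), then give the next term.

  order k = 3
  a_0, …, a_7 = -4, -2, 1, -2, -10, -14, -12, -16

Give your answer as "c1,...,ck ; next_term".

  a_3 = 2·1 + -2·-2 + 2·-4 = -2
  a_4 = 2·-2 + -2·1 + 2·-2 = -10
  a_5 = 2·-10 + -2·-2 + 2·1 = -14
  a_6 = 2·-14 + -2·-10 + 2·-2 = -12
  a_7 = 2·-12 + -2·-14 + 2·-10 = -16
  a_8 = 2·-16 + -2·-12 + 2·-14 = -36

2,-2,2 ; -36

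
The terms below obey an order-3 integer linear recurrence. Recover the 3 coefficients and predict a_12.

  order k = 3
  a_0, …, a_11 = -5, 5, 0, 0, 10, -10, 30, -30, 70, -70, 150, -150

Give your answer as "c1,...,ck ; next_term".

  a_3 = -1·0 + 2·5 + 2·-5 = 0
  a_4 = -1·0 + 2·0 + 2·5 = 10
  a_5 = -1·10 + 2·0 + 2·0 = -10
  a_6 = -1·-10 + 2·10 + 2·0 = 30
  a_7 = -1·30 + 2·-10 + 2·10 = -30
  a_8 = -1·-30 + 2·30 + 2·-10 = 70
  a_9 = -1·70 + 2·-30 + 2·30 = -70
  a_10 = -1·-70 + 2·70 + 2·-30 = 150
  a_11 = -1·150 + 2·-70 + 2·70 = -150
  a_12 = -1·-150 + 2·150 + 2·-70 = 310

-1,2,2 ; 310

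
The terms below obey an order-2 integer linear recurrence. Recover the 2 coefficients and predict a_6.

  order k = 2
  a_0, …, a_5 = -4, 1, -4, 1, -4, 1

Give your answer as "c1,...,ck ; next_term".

  a_2 = 0·1 + 1·-4 = -4
  a_3 = 0·-4 + 1·1 = 1
  a_4 = 0·1 + 1·-4 = -4
  a_5 = 0·-4 + 1·1 = 1
  a_6 = 0·1 + 1·-4 = -4

0,1 ; -4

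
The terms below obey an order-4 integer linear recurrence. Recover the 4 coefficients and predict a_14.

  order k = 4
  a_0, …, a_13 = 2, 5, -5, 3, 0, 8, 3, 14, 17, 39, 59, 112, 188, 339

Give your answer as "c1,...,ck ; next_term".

1,1,0,1 ; 586

  a_4 = 1·3 + 1·-5 + 0·5 + 1·2 = 0
  a_5 = 1·0 + 1·3 + 0·-5 + 1·5 = 8
  a_6 = 1·8 + 1·0 + 0·3 + 1·-5 = 3
  a_7 = 1·3 + 1·8 + 0·0 + 1·3 = 14
  a_8 = 1·14 + 1·3 + 0·8 + 1·0 = 17
  a_9 = 1·17 + 1·14 + 0·3 + 1·8 = 39
  a_10 = 1·39 + 1·17 + 0·14 + 1·3 = 59
  a_11 = 1·59 + 1·39 + 0·17 + 1·14 = 112
  a_12 = 1·112 + 1·59 + 0·39 + 1·17 = 188
  a_13 = 1·188 + 1·112 + 0·59 + 1·39 = 339
  a_14 = 1·339 + 1·188 + 0·112 + 1·59 = 586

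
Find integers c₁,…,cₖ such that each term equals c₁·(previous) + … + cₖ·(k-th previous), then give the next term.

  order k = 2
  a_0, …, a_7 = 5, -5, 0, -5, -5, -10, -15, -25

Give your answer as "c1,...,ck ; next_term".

  a_2 = 1·-5 + 1·5 = 0
  a_3 = 1·0 + 1·-5 = -5
  a_4 = 1·-5 + 1·0 = -5
  a_5 = 1·-5 + 1·-5 = -10
  a_6 = 1·-10 + 1·-5 = -15
  a_7 = 1·-15 + 1·-10 = -25
  a_8 = 1·-25 + 1·-15 = -40

1,1 ; -40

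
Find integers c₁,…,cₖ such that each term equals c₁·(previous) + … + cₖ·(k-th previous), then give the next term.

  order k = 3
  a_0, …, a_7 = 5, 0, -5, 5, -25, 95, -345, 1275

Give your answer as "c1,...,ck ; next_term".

  a_3 = -3·-5 + 2·0 + -2·5 = 5
  a_4 = -3·5 + 2·-5 + -2·0 = -25
  a_5 = -3·-25 + 2·5 + -2·-5 = 95
  a_6 = -3·95 + 2·-25 + -2·5 = -345
  a_7 = -3·-345 + 2·95 + -2·-25 = 1275
  a_8 = -3·1275 + 2·-345 + -2·95 = -4705

-3,2,-2 ; -4705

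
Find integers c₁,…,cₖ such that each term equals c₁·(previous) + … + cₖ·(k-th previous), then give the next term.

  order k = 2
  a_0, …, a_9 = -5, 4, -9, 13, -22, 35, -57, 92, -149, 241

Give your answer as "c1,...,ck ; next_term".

  a_2 = -1·4 + 1·-5 = -9
  a_3 = -1·-9 + 1·4 = 13
  a_4 = -1·13 + 1·-9 = -22
  a_5 = -1·-22 + 1·13 = 35
  a_6 = -1·35 + 1·-22 = -57
  a_7 = -1·-57 + 1·35 = 92
  a_8 = -1·92 + 1·-57 = -149
  a_9 = -1·-149 + 1·92 = 241
  a_10 = -1·241 + 1·-149 = -390

-1,1 ; -390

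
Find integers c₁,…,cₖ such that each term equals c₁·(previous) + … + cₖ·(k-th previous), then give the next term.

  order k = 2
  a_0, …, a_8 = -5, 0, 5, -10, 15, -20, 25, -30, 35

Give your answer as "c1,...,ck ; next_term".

-2,-1 ; -40

  a_2 = -2·0 + -1·-5 = 5
  a_3 = -2·5 + -1·0 = -10
  a_4 = -2·-10 + -1·5 = 15
  a_5 = -2·15 + -1·-10 = -20
  a_6 = -2·-20 + -1·15 = 25
  a_7 = -2·25 + -1·-20 = -30
  a_8 = -2·-30 + -1·25 = 35
  a_9 = -2·35 + -1·-30 = -40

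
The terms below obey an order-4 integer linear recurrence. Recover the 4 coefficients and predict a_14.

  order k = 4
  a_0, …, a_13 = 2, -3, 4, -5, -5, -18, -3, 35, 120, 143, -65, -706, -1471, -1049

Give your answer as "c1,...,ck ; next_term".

  a_4 = 2·-5 + -2·4 + -3·-3 + 2·2 = -5
  a_5 = 2·-5 + -2·-5 + -3·4 + 2·-3 = -18
  a_6 = 2·-18 + -2·-5 + -3·-5 + 2·4 = -3
  a_7 = 2·-3 + -2·-18 + -3·-5 + 2·-5 = 35
  a_8 = 2·35 + -2·-3 + -3·-18 + 2·-5 = 120
  a_9 = 2·120 + -2·35 + -3·-3 + 2·-18 = 143
  a_10 = 2·143 + -2·120 + -3·35 + 2·-3 = -65
  a_11 = 2·-65 + -2·143 + -3·120 + 2·35 = -706
  a_12 = 2·-706 + -2·-65 + -3·143 + 2·120 = -1471
  a_13 = 2·-1471 + -2·-706 + -3·-65 + 2·143 = -1049
  a_14 = 2·-1049 + -2·-1471 + -3·-706 + 2·-65 = 2832

2,-2,-3,2 ; 2832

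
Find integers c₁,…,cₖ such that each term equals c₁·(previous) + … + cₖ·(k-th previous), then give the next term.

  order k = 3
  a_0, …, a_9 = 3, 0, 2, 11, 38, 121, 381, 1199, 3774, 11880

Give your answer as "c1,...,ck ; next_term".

4,-3,1 ; 37397

  a_3 = 4·2 + -3·0 + 1·3 = 11
  a_4 = 4·11 + -3·2 + 1·0 = 38
  a_5 = 4·38 + -3·11 + 1·2 = 121
  a_6 = 4·121 + -3·38 + 1·11 = 381
  a_7 = 4·381 + -3·121 + 1·38 = 1199
  a_8 = 4·1199 + -3·381 + 1·121 = 3774
  a_9 = 4·3774 + -3·1199 + 1·381 = 11880
  a_10 = 4·11880 + -3·3774 + 1·1199 = 37397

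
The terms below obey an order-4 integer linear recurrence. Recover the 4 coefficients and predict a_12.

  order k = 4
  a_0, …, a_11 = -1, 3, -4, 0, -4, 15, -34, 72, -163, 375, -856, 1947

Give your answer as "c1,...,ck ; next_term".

-2,0,-1,1 ; -4432

  a_4 = -2·0 + 0·-4 + -1·3 + 1·-1 = -4
  a_5 = -2·-4 + 0·0 + -1·-4 + 1·3 = 15
  a_6 = -2·15 + 0·-4 + -1·0 + 1·-4 = -34
  a_7 = -2·-34 + 0·15 + -1·-4 + 1·0 = 72
  a_8 = -2·72 + 0·-34 + -1·15 + 1·-4 = -163
  a_9 = -2·-163 + 0·72 + -1·-34 + 1·15 = 375
  a_10 = -2·375 + 0·-163 + -1·72 + 1·-34 = -856
  a_11 = -2·-856 + 0·375 + -1·-163 + 1·72 = 1947
  a_12 = -2·1947 + 0·-856 + -1·375 + 1·-163 = -4432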